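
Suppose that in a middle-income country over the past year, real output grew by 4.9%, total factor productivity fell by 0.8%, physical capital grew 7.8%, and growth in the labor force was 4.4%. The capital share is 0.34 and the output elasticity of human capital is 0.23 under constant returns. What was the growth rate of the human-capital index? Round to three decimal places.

The human-capital index grew 5.026%.

Labor's share = 1 − 0.34 − 0.23 = 0.43.
gY = gA + 0.34×7.8 + 0.43×4.4 + 0.23×g.
0.23×g = 4.9 + 0.8 − 4.544 = 1.156.
g = 1.156 / 0.23 = 5.02609%.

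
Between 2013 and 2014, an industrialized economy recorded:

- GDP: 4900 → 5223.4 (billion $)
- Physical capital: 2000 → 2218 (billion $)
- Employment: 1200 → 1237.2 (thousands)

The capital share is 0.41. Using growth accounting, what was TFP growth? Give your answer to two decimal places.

0.30%

GDP growth = (5223.4 − 4900) / 4900 = 6.6%.
Physical capital growth = (2218 − 2000) / 2000 = 10.9%.
Employment growth = (1237.2 − 1200) / 1200 = 3.1%.
Labor's share = 1 − 0.41 = 0.59.
Physical capital: 0.41 × 10.9 = 4.469 pp.
Employment: 0.59 × 3.1 = 1.829 pp.
TFP growth = 6.6 − 6.298 = 0.302%.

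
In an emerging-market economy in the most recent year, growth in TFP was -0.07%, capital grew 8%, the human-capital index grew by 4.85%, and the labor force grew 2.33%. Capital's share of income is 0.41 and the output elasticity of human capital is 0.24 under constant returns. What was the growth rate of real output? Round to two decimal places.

Real output growth was 5.19%.

Labor's share = 1 − 0.41 − 0.24 = 0.35.
Capital: 0.41 × 8 = 3.28 pp.
The human-capital index: 0.24 × 4.85 = 1.164 pp.
The labor force: 0.35 × 2.33 = 0.8155 pp.
Output growth = -0.07 + 5.2595 = 5.1895%.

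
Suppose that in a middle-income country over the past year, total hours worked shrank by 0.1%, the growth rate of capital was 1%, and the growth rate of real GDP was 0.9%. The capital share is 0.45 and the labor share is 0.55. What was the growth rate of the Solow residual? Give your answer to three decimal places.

Labor's share = 1 − 0.45 = 0.55.
Capital: 0.45 × 1 = 0.45 pp.
Total hours worked: 0.55 × (-0.1) = -0.055 pp.
TFP growth = 0.9 − 0.395 = 0.505%.

0.505%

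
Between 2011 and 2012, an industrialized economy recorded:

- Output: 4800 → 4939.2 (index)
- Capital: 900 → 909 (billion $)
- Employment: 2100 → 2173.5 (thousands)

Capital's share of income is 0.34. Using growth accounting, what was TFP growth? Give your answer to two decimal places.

Output growth = (4939.2 − 4800) / 4800 = 2.9%.
Capital growth = (909 − 900) / 900 = 1%.
Employment growth = (2173.5 − 2100) / 2100 = 3.5%.
Labor's share = 1 − 0.34 = 0.66.
Capital: 0.34 × 1 = 0.34 pp.
Employment: 0.66 × 3.5 = 2.31 pp.
TFP growth = 2.9 − 2.65 = 0.25%.

0.25%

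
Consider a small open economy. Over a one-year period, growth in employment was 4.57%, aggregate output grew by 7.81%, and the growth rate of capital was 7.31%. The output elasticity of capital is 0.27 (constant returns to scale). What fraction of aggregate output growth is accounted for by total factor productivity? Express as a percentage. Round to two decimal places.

Total factor productivity accounted for 32.01% of growth.

Labor's share = 1 − 0.27 = 0.73.
Capital: 0.27 × 7.31 = 1.9737 pp.
Employment: 0.73 × 4.57 = 3.3361 pp.
TFP growth = 7.81 − 5.3098 = 2.5002%.
TFP share of growth = 2.5002 / 7.81 × 100 = 32.0128%.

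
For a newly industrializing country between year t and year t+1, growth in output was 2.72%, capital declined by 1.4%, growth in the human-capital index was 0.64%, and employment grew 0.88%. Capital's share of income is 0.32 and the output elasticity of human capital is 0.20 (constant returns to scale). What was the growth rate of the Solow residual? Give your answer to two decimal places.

2.62%

Labor's share = 1 − 0.32 − 0.2 = 0.48.
Capital: 0.32 × (-1.4) = -0.448 pp.
The human-capital index: 0.2 × 0.64 = 0.128 pp.
Employment: 0.48 × 0.88 = 0.4224 pp.
TFP growth = 2.72 − 0.1024 = 2.6176%.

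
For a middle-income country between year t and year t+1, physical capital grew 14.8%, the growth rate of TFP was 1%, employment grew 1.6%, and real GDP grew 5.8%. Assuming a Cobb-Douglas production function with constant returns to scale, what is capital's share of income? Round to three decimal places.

Capital's share of income is 0.242.

gY = gA + α·gK + (1−α)·gL, so gY − gA − gL = α(gK − gL).
5.8 − 1 − 1.6 = α × (14.8 − 1.6).
3.2 = 13.2 α, so α = 0.24242.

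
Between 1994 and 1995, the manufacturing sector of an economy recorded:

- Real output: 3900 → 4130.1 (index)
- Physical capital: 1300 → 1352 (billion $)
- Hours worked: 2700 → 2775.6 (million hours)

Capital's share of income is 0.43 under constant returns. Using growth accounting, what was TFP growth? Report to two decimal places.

Real output growth = (4130.1 − 3900) / 3900 = 5.9%.
Physical capital growth = (1352 − 1300) / 1300 = 4%.
Hours worked growth = (2775.6 − 2700) / 2700 = 2.8%.
Labor's share = 1 − 0.43 = 0.57.
Physical capital: 0.43 × 4 = 1.72 pp.
Hours worked: 0.57 × 2.8 = 1.596 pp.
TFP growth = 5.9 − 3.316 = 2.584%.

2.58%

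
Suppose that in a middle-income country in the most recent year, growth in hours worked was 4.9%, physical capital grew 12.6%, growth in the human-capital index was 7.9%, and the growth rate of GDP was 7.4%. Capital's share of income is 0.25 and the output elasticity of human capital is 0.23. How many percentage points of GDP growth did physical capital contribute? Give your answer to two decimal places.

3.15

Contribution = share × growth = 0.25 × 12.6 = 3.15 pp.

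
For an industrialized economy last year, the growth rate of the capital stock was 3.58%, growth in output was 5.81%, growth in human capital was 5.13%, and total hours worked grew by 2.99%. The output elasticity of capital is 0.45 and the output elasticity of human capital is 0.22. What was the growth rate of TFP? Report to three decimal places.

Labor's share = 1 − 0.45 − 0.22 = 0.33.
The capital stock: 0.45 × 3.58 = 1.611 pp.
Human capital: 0.22 × 5.13 = 1.1286 pp.
Total hours worked: 0.33 × 2.99 = 0.9867 pp.
TFP growth = 5.81 − 3.7263 = 2.0837%.

TFP growth was 2.084%.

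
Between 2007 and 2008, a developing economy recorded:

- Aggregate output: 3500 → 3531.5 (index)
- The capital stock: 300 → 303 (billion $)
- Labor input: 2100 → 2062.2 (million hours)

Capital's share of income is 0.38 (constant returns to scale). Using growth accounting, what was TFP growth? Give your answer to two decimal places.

Aggregate output growth = (3531.5 − 3500) / 3500 = 0.9%.
The capital stock growth = (303 − 300) / 300 = 1%.
Labor input growth = (2062.2 − 2100) / 2100 = -1.8%.
Labor's share = 1 − 0.38 = 0.62.
The capital stock: 0.38 × 1 = 0.38 pp.
Labor input: 0.62 × (-1.8) = -1.116 pp.
TFP growth = 0.9 + 0.736 = 1.636%.

1.64%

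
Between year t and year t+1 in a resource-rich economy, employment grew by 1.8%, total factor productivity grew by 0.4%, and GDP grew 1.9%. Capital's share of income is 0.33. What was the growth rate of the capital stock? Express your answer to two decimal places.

Labor's share = 1 − 0.33 = 0.67.
gY = gA + 0.67×1.8 + 0.33×g.
0.33×g = 1.9 − 0.4 − 1.206 = 0.294.
g = 0.294 / 0.33 = 0.8909%.

0.89%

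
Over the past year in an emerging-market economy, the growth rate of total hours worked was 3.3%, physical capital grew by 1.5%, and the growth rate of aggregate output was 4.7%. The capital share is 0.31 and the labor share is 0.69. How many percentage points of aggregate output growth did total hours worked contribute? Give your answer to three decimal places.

2.277

Labor's share = 1 − 0.31 = 0.69.
Contribution = share × growth = 0.69 × 3.3 = 2.277 pp.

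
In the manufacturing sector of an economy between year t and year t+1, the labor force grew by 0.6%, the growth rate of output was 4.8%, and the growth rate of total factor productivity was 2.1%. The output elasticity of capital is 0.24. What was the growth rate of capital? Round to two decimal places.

Labor's share = 1 − 0.24 = 0.76.
gY = gA + 0.76×0.6 + 0.24×g.
0.24×g = 4.8 − 2.1 − 0.456 = 2.244.
g = 2.244 / 0.24 = 9.35%.

9.35%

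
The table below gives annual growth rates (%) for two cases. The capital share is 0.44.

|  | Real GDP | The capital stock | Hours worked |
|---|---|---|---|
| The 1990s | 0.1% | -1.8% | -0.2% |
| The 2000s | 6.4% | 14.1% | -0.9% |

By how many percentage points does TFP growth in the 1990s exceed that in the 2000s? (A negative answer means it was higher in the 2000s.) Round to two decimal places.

Labor's share = 1 − 0.44 = 0.56.
The 1990s: TFP = 0.1 + 0.792 + 0.112 = 1.004%.
The 2000s: TFP = 6.4 − 6.204 + 0.504 = 0.7%.
Difference = 1.004 − (0.7) = 0.304 pp.

0.30 percentage points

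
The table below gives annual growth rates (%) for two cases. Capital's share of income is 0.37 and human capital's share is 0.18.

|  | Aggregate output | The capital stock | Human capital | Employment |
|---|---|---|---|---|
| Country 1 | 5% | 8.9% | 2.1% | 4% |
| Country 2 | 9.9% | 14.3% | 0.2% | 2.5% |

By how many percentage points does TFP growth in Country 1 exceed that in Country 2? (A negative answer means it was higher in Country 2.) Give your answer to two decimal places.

Labor's share = 1 − 0.37 − 0.18 = 0.45.
Country 1: TFP = 5 − 3.293 − 0.378 − 1.8 = -0.471%.
Country 2: TFP = 9.9 − 5.291 − 0.036 − 1.125 = 3.448%.
Difference = -0.471 − (3.448) = -3.919 pp.

-3.92 percentage points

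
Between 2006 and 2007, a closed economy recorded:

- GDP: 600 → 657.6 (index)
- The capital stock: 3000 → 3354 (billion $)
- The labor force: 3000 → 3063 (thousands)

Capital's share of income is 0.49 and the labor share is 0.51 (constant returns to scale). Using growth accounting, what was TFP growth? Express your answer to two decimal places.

2.75%

GDP growth = (657.6 − 600) / 600 = 9.6%.
The capital stock growth = (3354 − 3000) / 3000 = 11.8%.
The labor force growth = (3063 − 3000) / 3000 = 2.1%.
Labor's share = 1 − 0.49 = 0.51.
The capital stock: 0.49 × 11.8 = 5.782 pp.
The labor force: 0.51 × 2.1 = 1.071 pp.
TFP growth = 9.6 − 6.853 = 2.747%.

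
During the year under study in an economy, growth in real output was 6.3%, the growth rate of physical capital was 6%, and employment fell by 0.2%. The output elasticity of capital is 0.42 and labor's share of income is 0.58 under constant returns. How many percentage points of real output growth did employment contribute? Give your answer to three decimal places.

Labor's share = 1 − 0.42 = 0.58.
Contribution = share × growth = 0.58 × (-0.2) = -0.116 pp.

-0.116 percentage points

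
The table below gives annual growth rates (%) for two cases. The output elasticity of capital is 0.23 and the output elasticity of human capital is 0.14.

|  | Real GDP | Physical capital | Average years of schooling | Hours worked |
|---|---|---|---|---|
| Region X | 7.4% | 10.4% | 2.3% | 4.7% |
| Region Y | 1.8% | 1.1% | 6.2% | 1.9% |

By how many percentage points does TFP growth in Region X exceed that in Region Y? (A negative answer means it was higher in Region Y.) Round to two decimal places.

2.24 percentage points

Labor's share = 1 − 0.23 − 0.14 = 0.63.
Region X: TFP = 7.4 − 2.392 − 0.322 − 2.961 = 1.725%.
Region Y: TFP = 1.8 − 0.253 − 0.868 − 1.197 = -0.518%.
Difference = 1.725 − (-0.518) = 2.243 pp.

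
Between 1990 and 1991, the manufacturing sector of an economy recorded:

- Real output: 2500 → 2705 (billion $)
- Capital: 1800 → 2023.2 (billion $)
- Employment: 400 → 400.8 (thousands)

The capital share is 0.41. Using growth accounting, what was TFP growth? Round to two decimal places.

TFP grew 3.00%.

Real output growth = (2705 − 2500) / 2500 = 8.2%.
Capital growth = (2023.2 − 1800) / 1800 = 12.4%.
Employment growth = (400.8 − 400) / 400 = 0.2%.
Labor's share = 1 − 0.41 = 0.59.
Capital: 0.41 × 12.4 = 5.084 pp.
Employment: 0.59 × 0.2 = 0.118 pp.
TFP growth = 8.2 − 5.202 = 2.998%.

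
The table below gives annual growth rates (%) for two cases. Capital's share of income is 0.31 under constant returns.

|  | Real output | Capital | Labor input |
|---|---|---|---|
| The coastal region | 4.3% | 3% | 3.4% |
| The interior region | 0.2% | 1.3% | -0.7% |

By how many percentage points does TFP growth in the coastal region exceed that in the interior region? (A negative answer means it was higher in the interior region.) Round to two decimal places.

0.74 percentage points

Labor's share = 1 − 0.31 = 0.69.
The coastal region: TFP = 4.3 − 0.93 − 2.346 = 1.024%.
The interior region: TFP = 0.2 − 0.403 + 0.483 = 0.28%.
Difference = 1.024 − (0.28) = 0.744 pp.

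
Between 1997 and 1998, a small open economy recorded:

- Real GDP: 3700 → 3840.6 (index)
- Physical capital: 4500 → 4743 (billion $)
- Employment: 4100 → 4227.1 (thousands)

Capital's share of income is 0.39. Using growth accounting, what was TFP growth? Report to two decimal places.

-0.20%

Real GDP growth = (3840.6 − 3700) / 3700 = 3.8%.
Physical capital growth = (4743 − 4500) / 4500 = 5.4%.
Employment growth = (4227.1 − 4100) / 4100 = 3.1%.
Labor's share = 1 − 0.39 = 0.61.
Physical capital: 0.39 × 5.4 = 2.106 pp.
Employment: 0.61 × 3.1 = 1.891 pp.
TFP growth = 3.8 − 3.997 = -0.197%.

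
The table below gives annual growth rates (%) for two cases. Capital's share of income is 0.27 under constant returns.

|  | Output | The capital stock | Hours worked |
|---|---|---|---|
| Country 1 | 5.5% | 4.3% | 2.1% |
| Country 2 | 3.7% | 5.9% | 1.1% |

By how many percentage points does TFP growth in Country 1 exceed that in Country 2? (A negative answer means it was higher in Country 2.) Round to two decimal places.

1.50 percentage points

Labor's share = 1 − 0.27 = 0.73.
Country 1: TFP = 5.5 − 1.161 − 1.533 = 2.806%.
Country 2: TFP = 3.7 − 1.593 − 0.803 = 1.304%.
Difference = 2.806 − (1.304) = 1.502 pp.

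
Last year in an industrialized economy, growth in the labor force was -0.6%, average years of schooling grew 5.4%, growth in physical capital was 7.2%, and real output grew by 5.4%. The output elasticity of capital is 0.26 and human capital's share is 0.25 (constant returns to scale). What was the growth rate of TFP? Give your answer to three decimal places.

2.472%

Labor's share = 1 − 0.26 − 0.25 = 0.49.
Physical capital: 0.26 × 7.2 = 1.872 pp.
Average years of schooling: 0.25 × 5.4 = 1.35 pp.
The labor force: 0.49 × (-0.6) = -0.294 pp.
TFP growth = 5.4 − 2.928 = 2.472%.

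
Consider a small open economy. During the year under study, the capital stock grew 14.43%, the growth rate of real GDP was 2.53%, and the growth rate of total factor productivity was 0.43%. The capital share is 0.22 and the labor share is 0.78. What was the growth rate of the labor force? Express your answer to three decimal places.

-1.378%

Labor's share = 1 − 0.22 = 0.78.
gY = gA + 0.22×14.43 + 0.78×g.
0.78×g = 2.53 − 0.43 − 3.1746 = -1.0746.
g = -1.0746 / 0.78 = -1.37769%.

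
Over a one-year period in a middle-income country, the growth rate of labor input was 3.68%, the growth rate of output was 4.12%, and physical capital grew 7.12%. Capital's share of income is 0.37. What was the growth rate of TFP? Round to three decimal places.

Labor's share = 1 − 0.37 = 0.63.
Physical capital: 0.37 × 7.12 = 2.6344 pp.
Labor input: 0.63 × 3.68 = 2.3184 pp.
TFP growth = 4.12 − 4.9528 = -0.8328%.

-0.833%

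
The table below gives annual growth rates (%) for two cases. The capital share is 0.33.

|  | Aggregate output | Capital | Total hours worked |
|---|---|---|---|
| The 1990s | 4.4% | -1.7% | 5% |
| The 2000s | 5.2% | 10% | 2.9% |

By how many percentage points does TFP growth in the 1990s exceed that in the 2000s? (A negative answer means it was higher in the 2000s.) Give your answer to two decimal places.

1.65 percentage points

Labor's share = 1 − 0.33 = 0.67.
The 1990s: TFP = 4.4 + 0.561 − 3.35 = 1.611%.
The 2000s: TFP = 5.2 − 3.3 − 1.943 = -0.043%.
Difference = 1.611 − (-0.043) = 1.654 pp.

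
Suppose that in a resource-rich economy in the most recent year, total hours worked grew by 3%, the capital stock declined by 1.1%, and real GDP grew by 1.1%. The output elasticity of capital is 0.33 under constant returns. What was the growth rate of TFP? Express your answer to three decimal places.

-0.547%

Labor's share = 1 − 0.33 = 0.67.
The capital stock: 0.33 × (-1.1) = -0.363 pp.
Total hours worked: 0.67 × 3 = 2.01 pp.
TFP growth = 1.1 − 1.647 = -0.547%.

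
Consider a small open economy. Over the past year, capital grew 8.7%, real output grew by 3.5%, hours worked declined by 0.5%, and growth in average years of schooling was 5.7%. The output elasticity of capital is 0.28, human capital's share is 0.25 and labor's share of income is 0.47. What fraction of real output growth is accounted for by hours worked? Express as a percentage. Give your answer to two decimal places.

-6.71%

Labor's share = 1 − 0.28 − 0.25 = 0.47.
Hours worked contributed 0.47 × (-0.5) = -0.235 pp.
Share of growth = -0.235 / 3.5 × 100 = -6.7143%.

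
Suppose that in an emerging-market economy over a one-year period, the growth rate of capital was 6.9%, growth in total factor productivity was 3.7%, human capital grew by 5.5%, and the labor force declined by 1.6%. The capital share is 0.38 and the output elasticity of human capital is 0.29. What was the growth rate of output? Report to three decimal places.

Labor's share = 1 − 0.38 − 0.29 = 0.33.
Capital: 0.38 × 6.9 = 2.622 pp.
Human capital: 0.29 × 5.5 = 1.595 pp.
The labor force: 0.33 × (-1.6) = -0.528 pp.
Output growth = 3.7 + 3.689 = 7.389%.

Output grew 7.389%.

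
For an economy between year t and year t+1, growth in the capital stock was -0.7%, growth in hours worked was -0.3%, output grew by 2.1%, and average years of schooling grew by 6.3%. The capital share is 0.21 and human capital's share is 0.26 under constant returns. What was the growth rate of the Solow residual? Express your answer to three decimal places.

0.768%

Labor's share = 1 − 0.21 − 0.26 = 0.53.
The capital stock: 0.21 × (-0.7) = -0.147 pp.
Average years of schooling: 0.26 × 6.3 = 1.638 pp.
Hours worked: 0.53 × (-0.3) = -0.159 pp.
TFP growth = 2.1 − 1.332 = 0.768%.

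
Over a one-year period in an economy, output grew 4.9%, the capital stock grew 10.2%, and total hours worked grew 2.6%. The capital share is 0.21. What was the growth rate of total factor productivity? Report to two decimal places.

Labor's share = 1 − 0.21 = 0.79.
The capital stock: 0.21 × 10.2 = 2.142 pp.
Total hours worked: 0.79 × 2.6 = 2.054 pp.
TFP growth = 4.9 − 4.196 = 0.704%.

0.70%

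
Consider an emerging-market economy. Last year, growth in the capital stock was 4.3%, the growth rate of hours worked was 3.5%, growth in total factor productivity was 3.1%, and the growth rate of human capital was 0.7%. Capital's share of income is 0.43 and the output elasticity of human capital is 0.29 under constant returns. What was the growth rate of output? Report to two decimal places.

6.13%

Labor's share = 1 − 0.43 − 0.29 = 0.28.
The capital stock: 0.43 × 4.3 = 1.849 pp.
Human capital: 0.29 × 0.7 = 0.203 pp.
Hours worked: 0.28 × 3.5 = 0.98 pp.
Output growth = 3.1 + 3.032 = 6.132%.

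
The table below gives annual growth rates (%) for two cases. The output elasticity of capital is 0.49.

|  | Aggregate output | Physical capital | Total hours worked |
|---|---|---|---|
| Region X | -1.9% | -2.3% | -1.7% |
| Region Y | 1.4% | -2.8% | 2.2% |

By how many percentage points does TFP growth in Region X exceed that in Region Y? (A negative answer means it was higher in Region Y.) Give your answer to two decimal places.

Labor's share = 1 − 0.49 = 0.51.
Region X: TFP = -1.9 + 1.127 + 0.867 = 0.094%.
Region Y: TFP = 1.4 + 1.372 − 1.122 = 1.65%.
Difference = 0.094 − (1.65) = -1.556 pp.

-1.56 percentage points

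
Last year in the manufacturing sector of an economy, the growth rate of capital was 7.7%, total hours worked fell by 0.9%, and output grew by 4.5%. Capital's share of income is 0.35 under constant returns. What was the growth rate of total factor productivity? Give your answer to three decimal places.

2.390%

Labor's share = 1 − 0.35 = 0.65.
Capital: 0.35 × 7.7 = 2.695 pp.
Total hours worked: 0.65 × (-0.9) = -0.585 pp.
TFP growth = 4.5 − 2.11 = 2.39%.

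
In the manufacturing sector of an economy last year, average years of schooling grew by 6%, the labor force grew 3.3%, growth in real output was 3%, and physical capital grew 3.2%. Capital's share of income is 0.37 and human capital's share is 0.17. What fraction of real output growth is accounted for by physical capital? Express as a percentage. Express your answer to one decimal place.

39.5%

Physical capital contributed 0.37 × 3.2 = 1.184 pp.
Share of growth = 1.184 / 3 × 100 = 39.467%.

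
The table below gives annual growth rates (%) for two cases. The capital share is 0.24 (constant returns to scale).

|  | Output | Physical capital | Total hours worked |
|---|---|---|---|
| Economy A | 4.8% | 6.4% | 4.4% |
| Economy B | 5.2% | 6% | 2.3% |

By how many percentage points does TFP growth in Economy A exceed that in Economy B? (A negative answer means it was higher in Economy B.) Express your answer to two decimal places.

-2.09 percentage points

Labor's share = 1 − 0.24 = 0.76.
Economy A: TFP = 4.8 − 1.536 − 3.344 = -0.08%.
Economy B: TFP = 5.2 − 1.44 − 1.748 = 2.012%.
Difference = -0.08 − (2.012) = -2.092 pp.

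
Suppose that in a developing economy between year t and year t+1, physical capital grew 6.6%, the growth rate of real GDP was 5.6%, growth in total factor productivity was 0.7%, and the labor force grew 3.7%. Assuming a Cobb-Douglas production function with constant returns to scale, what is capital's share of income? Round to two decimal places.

α = 0.41

gY = gA + α·gK + (1−α)·gL, so gY − gA − gL = α(gK − gL).
5.6 − 0.7 − 3.7 = α × (6.6 − 3.7).
1.2 = 2.9 α, so α = 0.4138.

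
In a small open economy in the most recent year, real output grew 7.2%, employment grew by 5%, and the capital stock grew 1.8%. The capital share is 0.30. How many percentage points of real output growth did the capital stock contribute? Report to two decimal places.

0.54 pp

Contribution = share × growth = 0.3 × 1.8 = 0.54 pp.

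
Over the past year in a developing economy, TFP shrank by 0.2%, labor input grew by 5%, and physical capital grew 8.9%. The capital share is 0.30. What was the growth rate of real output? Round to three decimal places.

5.970%

Labor's share = 1 − 0.3 = 0.7.
Physical capital: 0.3 × 8.9 = 2.67 pp.
Labor input: 0.7 × 5 = 3.5 pp.
Output growth = -0.2 + 6.17 = 5.97%.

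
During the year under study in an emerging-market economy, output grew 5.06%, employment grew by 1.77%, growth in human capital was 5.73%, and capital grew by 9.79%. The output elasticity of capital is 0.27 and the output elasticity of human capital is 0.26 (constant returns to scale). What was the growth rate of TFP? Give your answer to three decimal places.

0.095%

Labor's share = 1 − 0.27 − 0.26 = 0.47.
Capital: 0.27 × 9.79 = 2.6433 pp.
Human capital: 0.26 × 5.73 = 1.4898 pp.
Employment: 0.47 × 1.77 = 0.8319 pp.
TFP growth = 5.06 − 4.965 = 0.095%.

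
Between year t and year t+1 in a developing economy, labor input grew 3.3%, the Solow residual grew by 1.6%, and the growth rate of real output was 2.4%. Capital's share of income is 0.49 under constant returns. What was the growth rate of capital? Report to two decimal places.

Labor's share = 1 − 0.49 = 0.51.
gY = gA + 0.51×3.3 + 0.49×g.
0.49×g = 2.4 − 1.6 − 1.683 = -0.883.
g = -0.883 / 0.49 = -1.802%.

-1.80%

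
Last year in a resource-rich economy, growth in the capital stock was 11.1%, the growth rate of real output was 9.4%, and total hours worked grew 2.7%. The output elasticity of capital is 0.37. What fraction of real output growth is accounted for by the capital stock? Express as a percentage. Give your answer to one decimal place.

43.7%

The capital stock contributed 0.37 × 11.1 = 4.107 pp.
Share of growth = 4.107 / 9.4 × 100 = 43.691%.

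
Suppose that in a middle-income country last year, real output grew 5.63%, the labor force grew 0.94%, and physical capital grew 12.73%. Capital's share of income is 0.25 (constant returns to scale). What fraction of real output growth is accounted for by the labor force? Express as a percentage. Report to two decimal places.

Labor's share = 1 − 0.25 = 0.75.
The labor force contributed 0.75 × 0.94 = 0.705 pp.
Share of growth = 0.705 / 5.63 × 100 = 12.5222%.

The labor force accounted for 12.52% of growth.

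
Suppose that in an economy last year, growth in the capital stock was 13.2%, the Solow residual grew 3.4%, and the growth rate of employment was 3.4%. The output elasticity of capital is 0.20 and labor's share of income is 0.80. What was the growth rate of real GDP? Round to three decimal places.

8.760%

Labor's share = 1 − 0.2 = 0.8.
The capital stock: 0.2 × 13.2 = 2.64 pp.
Employment: 0.8 × 3.4 = 2.72 pp.
Output growth = 3.4 + 5.36 = 8.76%.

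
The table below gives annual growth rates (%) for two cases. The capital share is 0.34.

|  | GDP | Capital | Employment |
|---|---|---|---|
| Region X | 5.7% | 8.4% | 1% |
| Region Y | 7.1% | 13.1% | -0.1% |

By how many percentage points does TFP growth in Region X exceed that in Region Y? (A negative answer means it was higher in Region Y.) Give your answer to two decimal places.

-0.53 percentage points

Labor's share = 1 − 0.34 = 0.66.
Region X: TFP = 5.7 − 2.856 − 0.66 = 2.184%.
Region Y: TFP = 7.1 − 4.454 + 0.066 = 2.712%.
Difference = 2.184 − (2.712) = -0.528 pp.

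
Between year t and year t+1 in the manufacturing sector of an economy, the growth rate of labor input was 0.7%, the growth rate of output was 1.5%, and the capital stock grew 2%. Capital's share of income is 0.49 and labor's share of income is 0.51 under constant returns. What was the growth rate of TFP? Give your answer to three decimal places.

Labor's share = 1 − 0.49 = 0.51.
The capital stock: 0.49 × 2 = 0.98 pp.
Labor input: 0.51 × 0.7 = 0.357 pp.
TFP growth = 1.5 − 1.337 = 0.163%.

0.163%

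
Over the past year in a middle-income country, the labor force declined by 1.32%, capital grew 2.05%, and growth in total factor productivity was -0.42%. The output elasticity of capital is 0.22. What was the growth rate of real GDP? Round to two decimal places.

Labor's share = 1 − 0.22 = 0.78.
Capital: 0.22 × 2.05 = 0.451 pp.
The labor force: 0.78 × (-1.32) = -1.0296 pp.
Output growth = -0.42 + (-0.5786) = -0.9986%.

-1.00%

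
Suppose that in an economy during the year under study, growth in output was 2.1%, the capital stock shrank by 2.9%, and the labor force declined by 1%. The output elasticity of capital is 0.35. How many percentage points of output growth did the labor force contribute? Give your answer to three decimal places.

Labor's share = 1 − 0.35 = 0.65.
Contribution = share × growth = 0.65 × (-1) = -0.65 pp.

-0.650 percentage points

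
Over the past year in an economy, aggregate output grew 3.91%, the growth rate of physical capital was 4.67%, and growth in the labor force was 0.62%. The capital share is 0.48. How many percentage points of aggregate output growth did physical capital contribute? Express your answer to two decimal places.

2.24 percentage points

Contribution = share × growth = 0.48 × 4.67 = 2.2416 pp.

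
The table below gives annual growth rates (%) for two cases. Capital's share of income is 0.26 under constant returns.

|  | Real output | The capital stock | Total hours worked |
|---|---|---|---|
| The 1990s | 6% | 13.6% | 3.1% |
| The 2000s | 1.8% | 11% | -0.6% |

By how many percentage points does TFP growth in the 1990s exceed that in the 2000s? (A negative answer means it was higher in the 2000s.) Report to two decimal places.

0.79 percentage points

Labor's share = 1 − 0.26 = 0.74.
The 1990s: TFP = 6 − 3.536 − 2.294 = 0.17%.
The 2000s: TFP = 1.8 − 2.86 + 0.444 = -0.616%.
Difference = 0.17 − (-0.616) = 0.786 pp.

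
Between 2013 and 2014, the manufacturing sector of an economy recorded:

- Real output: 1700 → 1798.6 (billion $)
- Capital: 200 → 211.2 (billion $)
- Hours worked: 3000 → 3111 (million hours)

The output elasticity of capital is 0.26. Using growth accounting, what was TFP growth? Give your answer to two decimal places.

1.61%

Real output growth = (1798.6 − 1700) / 1700 = 5.8%.
Capital growth = (211.2 − 200) / 200 = 5.6%.
Hours worked growth = (3111 − 3000) / 3000 = 3.7%.
Labor's share = 1 − 0.26 = 0.74.
Capital: 0.26 × 5.6 = 1.456 pp.
Hours worked: 0.74 × 3.7 = 2.738 pp.
TFP growth = 5.8 − 4.194 = 1.606%.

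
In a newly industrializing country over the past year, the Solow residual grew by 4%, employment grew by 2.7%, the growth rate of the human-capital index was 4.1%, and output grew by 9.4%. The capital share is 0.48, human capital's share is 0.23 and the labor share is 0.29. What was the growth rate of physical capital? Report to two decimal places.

Labor's share = 1 − 0.48 − 0.23 = 0.29.
gY = gA + 0.23×4.1 + 0.29×2.7 + 0.48×g.
0.48×g = 9.4 − 4 − 1.726 = 3.674.
g = 3.674 / 0.48 = 7.6542%.

7.65%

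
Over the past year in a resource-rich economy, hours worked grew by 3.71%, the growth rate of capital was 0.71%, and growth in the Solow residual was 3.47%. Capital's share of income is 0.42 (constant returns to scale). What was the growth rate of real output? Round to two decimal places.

5.92%

Labor's share = 1 − 0.42 = 0.58.
Capital: 0.42 × 0.71 = 0.2982 pp.
Hours worked: 0.58 × 3.71 = 2.1518 pp.
Output growth = 3.47 + 2.45 = 5.92%.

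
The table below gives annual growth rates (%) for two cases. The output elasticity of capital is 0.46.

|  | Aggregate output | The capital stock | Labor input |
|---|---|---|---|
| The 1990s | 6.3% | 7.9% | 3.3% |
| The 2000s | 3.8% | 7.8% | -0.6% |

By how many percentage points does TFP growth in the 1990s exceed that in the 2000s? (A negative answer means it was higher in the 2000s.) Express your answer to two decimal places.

Labor's share = 1 − 0.46 = 0.54.
The 1990s: TFP = 6.3 − 3.634 − 1.782 = 0.884%.
The 2000s: TFP = 3.8 − 3.588 + 0.324 = 0.536%.
Difference = 0.884 − (0.536) = 0.348 pp.

0.35 percentage points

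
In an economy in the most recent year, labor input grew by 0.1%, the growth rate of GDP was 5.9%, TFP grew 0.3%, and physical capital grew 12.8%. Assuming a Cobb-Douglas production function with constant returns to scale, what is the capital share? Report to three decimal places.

gY = gA + α·gK + (1−α)·gL, so gY − gA − gL = α(gK − gL).
5.9 − 0.3 − 0.1 = α × (12.8 − 0.1).
5.5 = 12.7 α, so α = 0.43307.

0.433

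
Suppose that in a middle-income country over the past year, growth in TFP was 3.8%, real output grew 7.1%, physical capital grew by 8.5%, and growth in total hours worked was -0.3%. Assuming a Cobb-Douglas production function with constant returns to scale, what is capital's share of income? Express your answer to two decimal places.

α = 0.41

gY = gA + α·gK + (1−α)·gL, so gY − gA − gL = α(gK − gL).
7.1 − 3.8 + 0.3 = α × (8.5 − (-0.3)).
3.6 = 8.8 α, so α = 0.4091.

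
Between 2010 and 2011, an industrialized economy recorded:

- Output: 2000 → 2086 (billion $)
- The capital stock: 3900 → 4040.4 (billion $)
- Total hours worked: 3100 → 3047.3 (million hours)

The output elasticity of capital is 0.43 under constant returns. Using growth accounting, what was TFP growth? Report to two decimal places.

Output growth = (2086 − 2000) / 2000 = 4.3%.
The capital stock growth = (4040.4 − 3900) / 3900 = 3.6%.
Total hours worked growth = (3047.3 − 3100) / 3100 = -1.7%.
Labor's share = 1 − 0.43 = 0.57.
The capital stock: 0.43 × 3.6 = 1.548 pp.
Total hours worked: 0.57 × (-1.7) = -0.969 pp.
TFP growth = 4.3 − 0.579 = 3.721%.

TFP growth was 3.72%.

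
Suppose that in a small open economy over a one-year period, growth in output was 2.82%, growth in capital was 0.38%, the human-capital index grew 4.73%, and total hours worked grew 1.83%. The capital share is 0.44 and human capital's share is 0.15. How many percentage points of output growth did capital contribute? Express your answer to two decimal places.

0.17 percentage points

Contribution = share × growth = 0.44 × 0.38 = 0.1672 pp.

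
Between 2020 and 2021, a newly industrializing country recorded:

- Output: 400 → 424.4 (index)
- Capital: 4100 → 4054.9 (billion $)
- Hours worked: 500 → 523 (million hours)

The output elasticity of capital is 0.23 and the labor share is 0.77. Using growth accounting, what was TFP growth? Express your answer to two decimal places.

2.81%

Output growth = (424.4 − 400) / 400 = 6.1%.
Capital growth = (4054.9 − 4100) / 4100 = -1.1%.
Hours worked growth = (523 − 500) / 500 = 4.6%.
Labor's share = 1 − 0.23 = 0.77.
Capital: 0.23 × (-1.1) = -0.253 pp.
Hours worked: 0.77 × 4.6 = 3.542 pp.
TFP growth = 6.1 − 3.289 = 2.811%.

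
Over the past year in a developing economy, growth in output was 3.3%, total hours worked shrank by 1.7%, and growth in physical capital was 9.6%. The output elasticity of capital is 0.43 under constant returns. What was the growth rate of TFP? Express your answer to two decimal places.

TFP grew 0.14%.

Labor's share = 1 − 0.43 = 0.57.
Physical capital: 0.43 × 9.6 = 4.128 pp.
Total hours worked: 0.57 × (-1.7) = -0.969 pp.
TFP growth = 3.3 − 3.159 = 0.141%.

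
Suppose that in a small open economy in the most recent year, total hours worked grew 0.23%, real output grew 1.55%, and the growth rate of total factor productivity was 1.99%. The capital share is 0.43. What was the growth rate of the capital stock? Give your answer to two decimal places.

Labor's share = 1 − 0.43 = 0.57.
gY = gA + 0.57×0.23 + 0.43×g.
0.43×g = 1.55 − 1.99 − 0.1311 = -0.5711.
g = -0.5711 / 0.43 = -1.3281%.

-1.33%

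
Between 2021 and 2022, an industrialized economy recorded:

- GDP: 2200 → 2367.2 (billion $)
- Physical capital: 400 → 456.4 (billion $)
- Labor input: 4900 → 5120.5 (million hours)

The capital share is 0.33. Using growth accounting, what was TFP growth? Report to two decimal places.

-0.07%

GDP growth = (2367.2 − 2200) / 2200 = 7.6%.
Physical capital growth = (456.4 − 400) / 400 = 14.1%.
Labor input growth = (5120.5 − 4900) / 4900 = 4.5%.
Labor's share = 1 − 0.33 = 0.67.
Physical capital: 0.33 × 14.1 = 4.653 pp.
Labor input: 0.67 × 4.5 = 3.015 pp.
TFP growth = 7.6 − 7.668 = -0.068%.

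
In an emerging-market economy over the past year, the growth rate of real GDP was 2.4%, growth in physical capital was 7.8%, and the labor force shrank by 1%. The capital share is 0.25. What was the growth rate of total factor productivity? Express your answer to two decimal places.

Labor's share = 1 − 0.25 = 0.75.
Physical capital: 0.25 × 7.8 = 1.95 pp.
The labor force: 0.75 × (-1) = -0.75 pp.
TFP growth = 2.4 − 1.2 = 1.2%.

1.20%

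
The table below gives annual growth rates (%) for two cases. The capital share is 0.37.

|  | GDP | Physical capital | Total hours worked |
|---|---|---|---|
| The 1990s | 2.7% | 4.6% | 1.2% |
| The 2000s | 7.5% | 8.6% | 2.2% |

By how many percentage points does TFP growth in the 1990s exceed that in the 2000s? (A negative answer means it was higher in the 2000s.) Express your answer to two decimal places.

-2.69 percentage points

Labor's share = 1 − 0.37 = 0.63.
The 1990s: TFP = 2.7 − 1.702 − 0.756 = 0.242%.
The 2000s: TFP = 7.5 − 3.182 − 1.386 = 2.932%.
Difference = 0.242 − (2.932) = -2.69 pp.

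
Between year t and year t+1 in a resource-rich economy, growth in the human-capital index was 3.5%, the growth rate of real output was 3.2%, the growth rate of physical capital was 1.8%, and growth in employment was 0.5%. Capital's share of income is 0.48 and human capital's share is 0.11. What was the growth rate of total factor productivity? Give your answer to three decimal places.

1.746%

Labor's share = 1 − 0.48 − 0.11 = 0.41.
Physical capital: 0.48 × 1.8 = 0.864 pp.
The human-capital index: 0.11 × 3.5 = 0.385 pp.
Employment: 0.41 × 0.5 = 0.205 pp.
TFP growth = 3.2 − 1.454 = 1.746%.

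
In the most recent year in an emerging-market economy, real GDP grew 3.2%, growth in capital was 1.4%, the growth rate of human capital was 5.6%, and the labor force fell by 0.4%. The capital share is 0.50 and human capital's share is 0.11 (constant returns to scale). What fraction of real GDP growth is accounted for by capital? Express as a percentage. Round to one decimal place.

Capital contributed 0.5 × 1.4 = 0.7 pp.
Share of growth = 0.7 / 3.2 × 100 = 21.875%.

Capital accounted for 21.9% of growth.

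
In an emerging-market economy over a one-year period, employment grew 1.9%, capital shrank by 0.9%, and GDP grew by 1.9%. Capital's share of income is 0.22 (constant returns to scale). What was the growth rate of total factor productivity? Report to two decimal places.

Labor's share = 1 − 0.22 = 0.78.
Capital: 0.22 × (-0.9) = -0.198 pp.
Employment: 0.78 × 1.9 = 1.482 pp.
TFP growth = 1.9 − 1.284 = 0.616%.

0.62%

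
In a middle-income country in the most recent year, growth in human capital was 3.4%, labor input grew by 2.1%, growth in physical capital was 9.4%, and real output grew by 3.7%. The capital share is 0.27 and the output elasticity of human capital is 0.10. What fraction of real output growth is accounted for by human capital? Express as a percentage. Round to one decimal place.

9.2%

Human capital contributed 0.1 × 3.4 = 0.34 pp.
Share of growth = 0.34 / 3.7 × 100 = 9.189%.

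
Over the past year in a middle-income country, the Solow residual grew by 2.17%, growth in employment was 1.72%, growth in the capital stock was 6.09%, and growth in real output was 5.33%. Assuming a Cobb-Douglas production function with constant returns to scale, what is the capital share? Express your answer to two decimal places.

0.33

gY = gA + α·gK + (1−α)·gL, so gY − gA − gL = α(gK − gL).
5.33 − 2.17 − 1.72 = α × (6.09 − 1.72).
1.44 = 4.37 α, so α = 0.3295.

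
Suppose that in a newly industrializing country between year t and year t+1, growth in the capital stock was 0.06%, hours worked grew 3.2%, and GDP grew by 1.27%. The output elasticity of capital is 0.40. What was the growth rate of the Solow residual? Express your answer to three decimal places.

-0.674%

Labor's share = 1 − 0.4 = 0.6.
The capital stock: 0.4 × 0.06 = 0.024 pp.
Hours worked: 0.6 × 3.2 = 1.92 pp.
TFP growth = 1.27 − 1.944 = -0.674%.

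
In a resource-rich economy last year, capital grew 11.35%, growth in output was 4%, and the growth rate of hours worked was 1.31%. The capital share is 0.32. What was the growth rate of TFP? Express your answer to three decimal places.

Labor's share = 1 − 0.32 = 0.68.
Capital: 0.32 × 11.35 = 3.632 pp.
Hours worked: 0.68 × 1.31 = 0.8908 pp.
TFP growth = 4 − 4.5228 = -0.5228%.

-0.523%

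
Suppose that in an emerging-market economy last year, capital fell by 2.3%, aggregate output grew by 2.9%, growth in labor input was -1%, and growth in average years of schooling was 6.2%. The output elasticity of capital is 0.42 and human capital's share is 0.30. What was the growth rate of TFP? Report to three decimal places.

Labor's share = 1 − 0.42 − 0.3 = 0.28.
Capital: 0.42 × (-2.3) = -0.966 pp.
Average years of schooling: 0.3 × 6.2 = 1.86 pp.
Labor input: 0.28 × (-1) = -0.28 pp.
TFP growth = 2.9 − 0.614 = 2.286%.

2.286%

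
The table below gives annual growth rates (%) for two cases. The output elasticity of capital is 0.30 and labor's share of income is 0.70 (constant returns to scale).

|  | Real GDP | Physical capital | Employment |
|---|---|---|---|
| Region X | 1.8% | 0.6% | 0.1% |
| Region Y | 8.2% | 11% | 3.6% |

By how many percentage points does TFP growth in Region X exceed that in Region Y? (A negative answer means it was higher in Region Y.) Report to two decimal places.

-0.83 percentage points

Labor's share = 1 − 0.3 = 0.7.
Region X: TFP = 1.8 − 0.18 − 0.07 = 1.55%.
Region Y: TFP = 8.2 − 3.3 − 2.52 = 2.38%.
Difference = 1.55 − (2.38) = -0.83 pp.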